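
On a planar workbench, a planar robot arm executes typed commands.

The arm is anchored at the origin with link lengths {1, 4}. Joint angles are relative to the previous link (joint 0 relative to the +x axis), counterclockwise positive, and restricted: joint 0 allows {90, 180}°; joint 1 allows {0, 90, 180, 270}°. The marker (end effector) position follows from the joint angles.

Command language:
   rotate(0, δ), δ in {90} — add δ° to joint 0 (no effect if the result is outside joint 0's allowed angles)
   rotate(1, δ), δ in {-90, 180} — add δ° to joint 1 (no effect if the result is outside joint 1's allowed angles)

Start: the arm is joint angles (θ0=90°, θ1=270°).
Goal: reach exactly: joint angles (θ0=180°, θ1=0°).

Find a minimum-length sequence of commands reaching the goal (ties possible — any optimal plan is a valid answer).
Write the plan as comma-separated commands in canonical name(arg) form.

rotate(1, -90), rotate(0, 90), rotate(1, 180)

start: joint angles (θ0=90°, θ1=270°)
1. rotate(1, -90) → joint angles (θ0=90°, θ1=180°)
2. rotate(0, 90) → joint angles (θ0=180°, θ1=180°)
3. rotate(1, 180) → joint angles (θ0=180°, θ1=0°)
minimal: 3 command(s), checked below 3.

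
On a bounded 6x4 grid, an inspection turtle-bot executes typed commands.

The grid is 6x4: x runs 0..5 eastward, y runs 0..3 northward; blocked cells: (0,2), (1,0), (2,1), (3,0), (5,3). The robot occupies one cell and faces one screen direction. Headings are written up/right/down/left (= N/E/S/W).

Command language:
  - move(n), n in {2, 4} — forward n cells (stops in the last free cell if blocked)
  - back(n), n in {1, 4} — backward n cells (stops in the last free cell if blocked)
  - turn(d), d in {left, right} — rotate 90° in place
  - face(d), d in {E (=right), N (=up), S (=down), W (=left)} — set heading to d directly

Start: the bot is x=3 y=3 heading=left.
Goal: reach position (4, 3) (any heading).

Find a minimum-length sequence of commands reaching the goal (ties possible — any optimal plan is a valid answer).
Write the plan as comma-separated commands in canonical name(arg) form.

back(4)

begin: x=3 y=3 heading=left
step 1 (back(4)): x=4 y=3 heading=left
minimal: 1 command(s), checked below 1.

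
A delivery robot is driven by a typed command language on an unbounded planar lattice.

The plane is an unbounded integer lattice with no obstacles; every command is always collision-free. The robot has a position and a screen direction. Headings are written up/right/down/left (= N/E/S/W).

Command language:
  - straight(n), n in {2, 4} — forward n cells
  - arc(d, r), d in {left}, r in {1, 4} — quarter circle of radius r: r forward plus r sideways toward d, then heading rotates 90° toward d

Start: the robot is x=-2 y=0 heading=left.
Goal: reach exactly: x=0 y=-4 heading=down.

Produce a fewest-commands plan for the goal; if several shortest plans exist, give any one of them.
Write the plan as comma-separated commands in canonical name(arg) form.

arc(left, 1), arc(left, 4), arc(left, 1), arc(left, 1), arc(left, 1)

begin: x=-2 y=0 heading=left
1. arc(left, 1) → x=-3 y=-1 heading=down
2. arc(left, 4) → x=1 y=-5 heading=right
3. arc(left, 1) → x=2 y=-4 heading=up
4. arc(left, 1) → x=1 y=-3 heading=left
5. arc(left, 1) → x=0 y=-4 heading=down
shorter routes all fall short; 5 is best.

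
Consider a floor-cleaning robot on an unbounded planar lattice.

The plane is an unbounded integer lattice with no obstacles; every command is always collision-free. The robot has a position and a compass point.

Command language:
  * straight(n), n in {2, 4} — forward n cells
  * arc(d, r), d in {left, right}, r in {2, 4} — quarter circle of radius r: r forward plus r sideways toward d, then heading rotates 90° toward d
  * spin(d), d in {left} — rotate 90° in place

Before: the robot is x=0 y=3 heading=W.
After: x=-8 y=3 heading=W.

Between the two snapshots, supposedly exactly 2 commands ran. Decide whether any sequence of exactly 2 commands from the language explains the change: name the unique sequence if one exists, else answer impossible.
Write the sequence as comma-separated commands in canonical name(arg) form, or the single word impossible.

key: heading stays W — no command in the sequence turns
initial: x=0 y=3 heading=W
[1] after straight(4): x=-4 y=3 heading=W
[2] after straight(4): x=-8 y=3 heading=W
all 49 alternatives checked — unique.

straight(4), straight(4)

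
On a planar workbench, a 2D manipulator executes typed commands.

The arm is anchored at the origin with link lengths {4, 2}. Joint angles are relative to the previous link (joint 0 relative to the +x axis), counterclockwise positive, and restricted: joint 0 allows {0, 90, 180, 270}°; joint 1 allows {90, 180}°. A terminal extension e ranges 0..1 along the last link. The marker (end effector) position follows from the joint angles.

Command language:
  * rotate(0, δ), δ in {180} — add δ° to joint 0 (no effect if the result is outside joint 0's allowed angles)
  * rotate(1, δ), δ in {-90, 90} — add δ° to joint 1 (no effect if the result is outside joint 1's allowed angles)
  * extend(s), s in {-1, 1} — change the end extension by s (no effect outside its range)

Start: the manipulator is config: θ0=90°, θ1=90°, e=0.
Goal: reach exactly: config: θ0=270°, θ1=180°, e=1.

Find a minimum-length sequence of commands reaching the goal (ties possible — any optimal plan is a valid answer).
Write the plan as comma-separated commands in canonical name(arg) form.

extend(1), rotate(1, 90), rotate(0, 180)

from: config: θ0=90°, θ1=90°, e=0
t=1 extend(1) ⇒ config: θ0=90°, θ1=90°, e=1
t=2 rotate(1, 90) ⇒ config: θ0=90°, θ1=180°, e=1
t=3 rotate(0, 180) ⇒ config: θ0=270°, θ1=180°, e=1
minimal: 3 command(s), checked below 3.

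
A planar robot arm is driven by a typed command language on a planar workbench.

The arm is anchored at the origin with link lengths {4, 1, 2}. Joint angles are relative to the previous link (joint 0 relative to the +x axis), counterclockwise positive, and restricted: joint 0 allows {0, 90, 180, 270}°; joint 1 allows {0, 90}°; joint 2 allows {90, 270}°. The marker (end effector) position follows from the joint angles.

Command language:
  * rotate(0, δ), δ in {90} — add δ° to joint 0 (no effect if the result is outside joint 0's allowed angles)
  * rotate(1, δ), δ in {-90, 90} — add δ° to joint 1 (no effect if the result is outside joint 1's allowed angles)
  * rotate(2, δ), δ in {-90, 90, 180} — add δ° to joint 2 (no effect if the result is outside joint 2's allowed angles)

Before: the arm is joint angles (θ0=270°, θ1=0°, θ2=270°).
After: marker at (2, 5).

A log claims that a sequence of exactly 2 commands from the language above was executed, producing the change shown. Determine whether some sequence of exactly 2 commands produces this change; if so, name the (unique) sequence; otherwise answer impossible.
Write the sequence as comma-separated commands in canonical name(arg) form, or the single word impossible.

rotate(0, 90), rotate(0, 90)

begin: joint angles (θ0=270°, θ1=0°, θ2=270°)
step 1 (rotate(0, 90)): joint angles (θ0=0°, θ1=0°, θ2=270°)
step 2 (rotate(0, 90)): joint angles (θ0=90°, θ1=0°, θ2=270°)
all 36 alternatives checked — unique.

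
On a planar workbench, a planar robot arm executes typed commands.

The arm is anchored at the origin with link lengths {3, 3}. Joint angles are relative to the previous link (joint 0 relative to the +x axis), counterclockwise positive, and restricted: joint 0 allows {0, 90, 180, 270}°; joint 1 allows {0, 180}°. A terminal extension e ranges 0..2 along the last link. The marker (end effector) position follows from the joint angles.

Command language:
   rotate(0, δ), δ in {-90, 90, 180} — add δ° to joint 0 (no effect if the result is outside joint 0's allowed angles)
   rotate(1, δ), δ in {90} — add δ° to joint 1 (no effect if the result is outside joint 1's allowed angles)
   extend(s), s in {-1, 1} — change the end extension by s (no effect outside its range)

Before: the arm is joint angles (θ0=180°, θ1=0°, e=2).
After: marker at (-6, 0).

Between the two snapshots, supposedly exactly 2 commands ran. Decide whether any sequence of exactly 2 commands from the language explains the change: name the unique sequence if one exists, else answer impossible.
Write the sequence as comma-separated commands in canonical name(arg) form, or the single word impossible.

initial: joint angles (θ0=180°, θ1=0°, e=2)
t=1 extend(-1) ⇒ joint angles (θ0=180°, θ1=0°, e=1)
t=2 extend(-1) ⇒ joint angles (θ0=180°, θ1=0°, e=0)
no rival 2-sequence matches.

extend(-1), extend(-1)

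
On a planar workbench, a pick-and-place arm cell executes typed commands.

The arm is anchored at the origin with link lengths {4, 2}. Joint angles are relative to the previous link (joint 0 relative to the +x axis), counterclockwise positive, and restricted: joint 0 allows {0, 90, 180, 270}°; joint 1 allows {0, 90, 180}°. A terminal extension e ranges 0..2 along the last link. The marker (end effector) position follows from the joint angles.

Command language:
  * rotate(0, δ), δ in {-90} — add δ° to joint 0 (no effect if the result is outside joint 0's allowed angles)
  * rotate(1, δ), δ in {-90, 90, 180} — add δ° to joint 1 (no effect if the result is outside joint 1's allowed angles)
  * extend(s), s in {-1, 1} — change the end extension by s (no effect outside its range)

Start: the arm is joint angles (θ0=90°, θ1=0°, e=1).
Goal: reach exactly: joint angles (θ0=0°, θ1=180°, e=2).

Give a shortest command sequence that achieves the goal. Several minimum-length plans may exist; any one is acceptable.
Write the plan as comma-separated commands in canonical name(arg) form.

rotate(0, -90), extend(1), rotate(1, 180)

start: joint angles (θ0=90°, θ1=0°, e=1)
1. rotate(0, -90) → joint angles (θ0=0°, θ1=0°, e=1)
2. extend(1) → joint angles (θ0=0°, θ1=0°, e=2)
3. rotate(1, 180) → joint angles (θ0=0°, θ1=180°, e=2)
minimal: 3 command(s), checked below 3.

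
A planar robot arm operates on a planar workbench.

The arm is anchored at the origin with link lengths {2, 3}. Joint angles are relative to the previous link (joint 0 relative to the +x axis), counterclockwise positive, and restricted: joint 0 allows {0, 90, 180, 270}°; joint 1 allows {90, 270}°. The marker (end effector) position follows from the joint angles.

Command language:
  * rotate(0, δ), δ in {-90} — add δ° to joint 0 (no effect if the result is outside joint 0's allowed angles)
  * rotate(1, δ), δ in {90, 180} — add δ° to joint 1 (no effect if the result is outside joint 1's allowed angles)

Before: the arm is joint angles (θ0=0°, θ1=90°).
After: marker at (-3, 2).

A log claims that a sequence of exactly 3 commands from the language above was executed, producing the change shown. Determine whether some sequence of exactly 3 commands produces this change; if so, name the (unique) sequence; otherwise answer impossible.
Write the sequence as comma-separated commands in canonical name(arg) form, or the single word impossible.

rotate(0, -90), rotate(0, -90), rotate(0, -90)

t0: joint angles (θ0=0°, θ1=90°)
1. rotate(0, -90) → joint angles (θ0=270°, θ1=90°)
2. rotate(0, -90) → joint angles (θ0=180°, θ1=90°)
3. rotate(0, -90) → joint angles (θ0=90°, θ1=90°)
no rival 3-sequence matches.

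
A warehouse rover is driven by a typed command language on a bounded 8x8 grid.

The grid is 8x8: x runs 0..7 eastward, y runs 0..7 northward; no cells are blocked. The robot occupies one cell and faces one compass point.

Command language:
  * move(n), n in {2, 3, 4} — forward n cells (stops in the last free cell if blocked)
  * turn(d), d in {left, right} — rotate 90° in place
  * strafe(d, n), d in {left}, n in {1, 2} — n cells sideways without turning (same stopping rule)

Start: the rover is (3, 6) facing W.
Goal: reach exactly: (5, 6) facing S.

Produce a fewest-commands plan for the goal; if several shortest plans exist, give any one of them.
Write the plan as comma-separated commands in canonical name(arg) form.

start: (3, 6) facing W
step 1 (turn(left)): (3, 6) facing S
step 2 (strafe(left, 2)): (5, 6) facing S
minimal: 2 command(s), checked below 2.

turn(left), strafe(left, 2)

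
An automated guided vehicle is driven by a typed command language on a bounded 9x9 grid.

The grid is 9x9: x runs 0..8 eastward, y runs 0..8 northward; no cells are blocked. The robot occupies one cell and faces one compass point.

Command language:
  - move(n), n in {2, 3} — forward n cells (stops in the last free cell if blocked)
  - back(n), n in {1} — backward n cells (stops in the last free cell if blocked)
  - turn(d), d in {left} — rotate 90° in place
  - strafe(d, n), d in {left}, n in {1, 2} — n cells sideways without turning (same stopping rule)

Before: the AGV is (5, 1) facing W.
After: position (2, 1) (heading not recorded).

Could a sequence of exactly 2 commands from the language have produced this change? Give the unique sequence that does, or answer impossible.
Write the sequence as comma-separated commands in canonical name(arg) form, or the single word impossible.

key: running turn(left) before move(3) would end elsewhere — order is forced
initial: (5, 1) facing W
[1] after move(3): (2, 1) facing W
[2] after turn(left): (2, 1) facing S
no other 2-command option fits: unique.

move(3), turn(left)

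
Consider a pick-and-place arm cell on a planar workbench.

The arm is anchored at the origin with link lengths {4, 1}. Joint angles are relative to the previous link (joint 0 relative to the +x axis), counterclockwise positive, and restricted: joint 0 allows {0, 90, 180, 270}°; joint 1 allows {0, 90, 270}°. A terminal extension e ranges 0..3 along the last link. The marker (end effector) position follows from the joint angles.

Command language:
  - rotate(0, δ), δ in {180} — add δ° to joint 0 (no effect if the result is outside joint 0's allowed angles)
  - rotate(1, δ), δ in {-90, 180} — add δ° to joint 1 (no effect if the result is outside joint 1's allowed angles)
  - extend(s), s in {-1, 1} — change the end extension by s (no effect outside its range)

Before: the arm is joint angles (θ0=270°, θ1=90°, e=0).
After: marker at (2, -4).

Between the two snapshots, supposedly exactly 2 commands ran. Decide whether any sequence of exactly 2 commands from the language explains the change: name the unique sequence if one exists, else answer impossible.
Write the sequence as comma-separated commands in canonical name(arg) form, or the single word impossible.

extend(-1), extend(1)

key: order matters: swapping extend(-1) and extend(1) lands elsewhere
from: joint angles (θ0=270°, θ1=90°, e=0)
step 1 (extend(-1)): joint angles (θ0=270°, θ1=90°, e=0)
step 2 (extend(1)): joint angles (θ0=270°, θ1=90°, e=1)
uniquely the one of 25 2-step routes that fits.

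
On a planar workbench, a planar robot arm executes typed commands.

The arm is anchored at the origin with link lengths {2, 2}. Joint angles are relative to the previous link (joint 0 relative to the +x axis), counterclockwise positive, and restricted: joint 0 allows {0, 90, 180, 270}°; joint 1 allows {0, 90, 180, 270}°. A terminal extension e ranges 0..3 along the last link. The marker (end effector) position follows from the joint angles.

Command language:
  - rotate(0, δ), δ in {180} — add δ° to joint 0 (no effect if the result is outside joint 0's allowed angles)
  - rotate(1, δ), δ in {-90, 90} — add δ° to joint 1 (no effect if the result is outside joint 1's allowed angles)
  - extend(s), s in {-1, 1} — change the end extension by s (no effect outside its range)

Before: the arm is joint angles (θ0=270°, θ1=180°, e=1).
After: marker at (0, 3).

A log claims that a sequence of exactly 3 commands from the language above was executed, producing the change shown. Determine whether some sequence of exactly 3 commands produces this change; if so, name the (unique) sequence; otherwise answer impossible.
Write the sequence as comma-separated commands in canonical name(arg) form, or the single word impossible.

extend(1), extend(1), extend(1)

start: joint angles (θ0=270°, θ1=180°, e=1)
[1] after extend(1): joint angles (θ0=270°, θ1=180°, e=2)
[2] after extend(1): joint angles (θ0=270°, θ1=180°, e=3)
[3] after extend(1): joint angles (θ0=270°, θ1=180°, e=3)
all 125 alternatives checked — unique.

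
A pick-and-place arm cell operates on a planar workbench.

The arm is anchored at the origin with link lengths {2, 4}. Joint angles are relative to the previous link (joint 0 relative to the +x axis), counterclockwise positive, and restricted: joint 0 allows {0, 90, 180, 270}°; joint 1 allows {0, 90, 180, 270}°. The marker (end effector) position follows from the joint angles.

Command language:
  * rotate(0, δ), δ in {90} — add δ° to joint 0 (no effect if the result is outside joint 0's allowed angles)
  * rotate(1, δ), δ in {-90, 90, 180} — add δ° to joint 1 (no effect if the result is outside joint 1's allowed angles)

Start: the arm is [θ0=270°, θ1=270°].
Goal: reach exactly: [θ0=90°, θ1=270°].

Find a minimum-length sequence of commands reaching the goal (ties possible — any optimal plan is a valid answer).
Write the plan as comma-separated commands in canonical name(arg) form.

begin: [θ0=270°, θ1=270°]
step 1 (rotate(0, 90)): [θ0=0°, θ1=270°]
step 2 (rotate(0, 90)): [θ0=90°, θ1=270°]
minimal: 2 command(s), checked below 2.

rotate(0, 90), rotate(0, 90)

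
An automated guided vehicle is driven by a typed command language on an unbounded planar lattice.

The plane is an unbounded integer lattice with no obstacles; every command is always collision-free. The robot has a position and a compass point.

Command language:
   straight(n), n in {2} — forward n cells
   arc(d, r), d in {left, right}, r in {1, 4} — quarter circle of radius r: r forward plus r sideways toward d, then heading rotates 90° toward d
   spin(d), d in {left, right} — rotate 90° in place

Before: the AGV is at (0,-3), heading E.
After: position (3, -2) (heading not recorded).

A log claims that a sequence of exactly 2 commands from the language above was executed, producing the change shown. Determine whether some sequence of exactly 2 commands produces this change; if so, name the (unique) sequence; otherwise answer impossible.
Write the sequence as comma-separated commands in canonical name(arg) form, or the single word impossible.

straight(2), arc(left, 1)

key: order matters: swapping straight(2) and arc(left, 1) lands elsewhere
from: at (0,-3), heading E
1. straight(2) → at (2,-3), heading E
2. arc(left, 1) → at (3,-2), heading N
uniquely the one of 49 2-step routes that fits.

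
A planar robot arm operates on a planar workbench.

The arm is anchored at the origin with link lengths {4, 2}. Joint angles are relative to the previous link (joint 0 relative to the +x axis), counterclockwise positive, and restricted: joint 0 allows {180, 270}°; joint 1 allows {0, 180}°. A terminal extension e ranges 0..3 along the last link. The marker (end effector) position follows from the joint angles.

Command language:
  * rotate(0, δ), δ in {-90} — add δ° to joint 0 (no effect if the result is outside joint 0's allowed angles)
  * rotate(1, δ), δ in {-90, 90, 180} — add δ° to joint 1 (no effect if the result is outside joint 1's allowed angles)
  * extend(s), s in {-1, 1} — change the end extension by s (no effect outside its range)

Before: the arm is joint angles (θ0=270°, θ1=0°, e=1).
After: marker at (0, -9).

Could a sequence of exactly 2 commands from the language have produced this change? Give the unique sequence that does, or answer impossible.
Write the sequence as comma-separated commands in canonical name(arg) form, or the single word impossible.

initial: joint angles (θ0=270°, θ1=0°, e=1)
t=1 extend(1) ⇒ joint angles (θ0=270°, θ1=0°, e=2)
t=2 extend(1) ⇒ joint angles (θ0=270°, θ1=0°, e=3)
all 36 alternatives checked — unique.

extend(1), extend(1)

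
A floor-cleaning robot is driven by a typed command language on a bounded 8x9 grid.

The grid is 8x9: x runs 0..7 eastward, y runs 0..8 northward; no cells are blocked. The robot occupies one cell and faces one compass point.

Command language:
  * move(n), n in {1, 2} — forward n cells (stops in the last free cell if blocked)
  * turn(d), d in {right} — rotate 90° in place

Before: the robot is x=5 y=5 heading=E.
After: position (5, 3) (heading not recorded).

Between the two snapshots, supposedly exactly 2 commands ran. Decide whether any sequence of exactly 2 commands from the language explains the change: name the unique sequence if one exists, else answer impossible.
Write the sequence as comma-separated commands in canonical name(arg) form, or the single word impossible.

turn(right), move(2)

key: order matters: swapping turn(right) and move(2) lands elsewhere
from: x=5 y=5 heading=E
[1] after turn(right): x=5 y=5 heading=S
[2] after move(2): x=5 y=3 heading=S
all 9 alternatives checked — unique.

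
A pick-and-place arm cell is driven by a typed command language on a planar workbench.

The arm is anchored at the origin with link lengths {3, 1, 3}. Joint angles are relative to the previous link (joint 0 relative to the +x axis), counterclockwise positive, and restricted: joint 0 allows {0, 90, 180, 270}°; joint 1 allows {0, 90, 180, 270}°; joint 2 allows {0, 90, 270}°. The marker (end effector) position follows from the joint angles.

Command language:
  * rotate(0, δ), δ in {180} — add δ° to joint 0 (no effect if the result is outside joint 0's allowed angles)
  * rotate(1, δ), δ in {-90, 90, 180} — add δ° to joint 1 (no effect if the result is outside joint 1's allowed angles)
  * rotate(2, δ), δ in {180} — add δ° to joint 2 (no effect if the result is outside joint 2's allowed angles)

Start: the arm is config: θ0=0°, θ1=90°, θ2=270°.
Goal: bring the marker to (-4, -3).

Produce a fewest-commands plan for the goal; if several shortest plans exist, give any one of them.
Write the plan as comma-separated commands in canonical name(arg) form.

begin: config: θ0=0°, θ1=90°, θ2=270°
t=1 rotate(1, -90) ⇒ config: θ0=0°, θ1=0°, θ2=270°
t=2 rotate(2, 180) ⇒ config: θ0=0°, θ1=0°, θ2=90°
t=3 rotate(0, 180) ⇒ config: θ0=180°, θ1=0°, θ2=90°
minimal: 3 command(s), checked below 3.

rotate(1, -90), rotate(2, 180), rotate(0, 180)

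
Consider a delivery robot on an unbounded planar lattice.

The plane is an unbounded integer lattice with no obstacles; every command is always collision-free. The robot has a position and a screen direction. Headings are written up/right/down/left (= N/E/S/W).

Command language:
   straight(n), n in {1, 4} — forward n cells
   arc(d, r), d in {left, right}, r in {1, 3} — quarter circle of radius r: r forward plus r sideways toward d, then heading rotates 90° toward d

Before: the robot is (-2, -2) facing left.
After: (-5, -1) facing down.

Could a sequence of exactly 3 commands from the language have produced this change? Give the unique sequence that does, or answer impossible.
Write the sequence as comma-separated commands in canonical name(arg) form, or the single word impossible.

key: running arc(left, 1) before arc(right, 1) would end elsewhere — order is forced
start: (-2, -2) facing left
1. arc(right, 1) → (-3, -1) facing up
2. arc(left, 1) → (-4, 0) facing left
3. arc(left, 1) → (-5, -1) facing down
all 216 alternatives checked — unique.

arc(right, 1), arc(left, 1), arc(left, 1)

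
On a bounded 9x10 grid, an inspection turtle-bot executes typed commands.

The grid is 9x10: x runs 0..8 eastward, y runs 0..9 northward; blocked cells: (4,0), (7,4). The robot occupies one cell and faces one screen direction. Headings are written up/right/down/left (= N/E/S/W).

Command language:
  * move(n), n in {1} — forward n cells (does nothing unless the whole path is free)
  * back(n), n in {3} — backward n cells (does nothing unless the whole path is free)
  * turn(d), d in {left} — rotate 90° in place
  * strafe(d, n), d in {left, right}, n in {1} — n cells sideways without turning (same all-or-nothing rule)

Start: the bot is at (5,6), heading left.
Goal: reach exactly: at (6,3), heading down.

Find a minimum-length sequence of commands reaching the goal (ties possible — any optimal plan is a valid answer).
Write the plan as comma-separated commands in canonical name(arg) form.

turn(left), move(1), move(1), move(1), strafe(left, 1)

from: at (5,6), heading left
[1] after turn(left): at (5,6), heading down
[2] after move(1): at (5,5), heading down
[3] after move(1): at (5,4), heading down
[4] after move(1): at (5,3), heading down
[5] after strafe(left, 1): at (6,3), heading down
shorter routes all fall short; 5 is best.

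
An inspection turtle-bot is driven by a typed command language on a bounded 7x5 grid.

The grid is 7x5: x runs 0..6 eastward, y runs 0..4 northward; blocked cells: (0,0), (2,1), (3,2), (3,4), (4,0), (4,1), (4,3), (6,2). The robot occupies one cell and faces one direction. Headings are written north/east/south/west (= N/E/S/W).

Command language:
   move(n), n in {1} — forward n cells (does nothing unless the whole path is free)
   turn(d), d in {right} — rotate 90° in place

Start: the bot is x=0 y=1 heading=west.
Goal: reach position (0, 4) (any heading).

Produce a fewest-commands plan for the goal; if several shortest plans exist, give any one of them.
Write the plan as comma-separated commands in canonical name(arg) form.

from: x=0 y=1 heading=west
1. turn(right) → x=0 y=1 heading=north
2. move(1) → x=0 y=2 heading=north
3. move(1) → x=0 y=3 heading=north
4. move(1) → x=0 y=4 heading=north
nothing shorter than 4 reaches the goal.

turn(right), move(1), move(1), move(1)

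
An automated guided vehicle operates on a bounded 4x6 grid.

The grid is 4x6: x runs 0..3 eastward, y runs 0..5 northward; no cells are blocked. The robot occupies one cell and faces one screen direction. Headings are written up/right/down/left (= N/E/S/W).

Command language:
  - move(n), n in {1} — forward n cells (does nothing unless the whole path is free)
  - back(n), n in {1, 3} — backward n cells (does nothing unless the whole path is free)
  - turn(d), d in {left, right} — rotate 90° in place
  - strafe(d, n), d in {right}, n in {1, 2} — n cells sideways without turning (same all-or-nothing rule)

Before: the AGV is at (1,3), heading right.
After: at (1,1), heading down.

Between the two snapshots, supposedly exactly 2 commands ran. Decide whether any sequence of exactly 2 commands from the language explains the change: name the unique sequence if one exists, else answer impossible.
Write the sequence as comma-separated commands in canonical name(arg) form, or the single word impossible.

strafe(right, 2), turn(right)

key: position moved to (1,1) AND the heading swung to S — translation plus rotation needed
t0: at (1,3), heading right
step 1 (strafe(right, 2)): at (1,1), heading right
step 2 (turn(right)): at (1,1), heading down
no rival 2-sequence matches.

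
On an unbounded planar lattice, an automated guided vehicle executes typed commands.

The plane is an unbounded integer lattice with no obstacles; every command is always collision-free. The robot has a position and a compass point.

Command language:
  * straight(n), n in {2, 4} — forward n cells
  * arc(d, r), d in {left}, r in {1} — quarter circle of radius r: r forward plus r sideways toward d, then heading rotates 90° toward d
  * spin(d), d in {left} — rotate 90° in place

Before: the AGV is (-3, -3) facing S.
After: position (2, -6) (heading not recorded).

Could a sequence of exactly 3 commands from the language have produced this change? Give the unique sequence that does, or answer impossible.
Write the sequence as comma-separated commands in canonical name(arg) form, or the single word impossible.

key: order matters: swapping straight(2) and straight(4) lands elsewhere
start: (-3, -3) facing S
[1] after straight(2): (-3, -5) facing S
[2] after arc(left, 1): (-2, -6) facing E
[3] after straight(4): (2, -6) facing E
no other 3-command option fits: unique.

straight(2), arc(left, 1), straight(4)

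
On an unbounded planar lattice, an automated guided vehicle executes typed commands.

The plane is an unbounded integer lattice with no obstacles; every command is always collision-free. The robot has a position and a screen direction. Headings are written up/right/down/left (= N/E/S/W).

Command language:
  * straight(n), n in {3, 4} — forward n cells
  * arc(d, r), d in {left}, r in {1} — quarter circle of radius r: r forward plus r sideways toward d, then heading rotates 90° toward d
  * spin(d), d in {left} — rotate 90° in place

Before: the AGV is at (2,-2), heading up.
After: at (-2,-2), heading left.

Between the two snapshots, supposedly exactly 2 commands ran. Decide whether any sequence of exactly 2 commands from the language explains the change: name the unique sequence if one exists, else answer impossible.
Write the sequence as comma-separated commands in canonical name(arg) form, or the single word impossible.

spin(left), straight(4)

key: position moved to (-2,-2) AND the heading swung to W — translation plus rotation needed
begin: at (2,-2), heading up
step 1 (spin(left)): at (2,-2), heading left
step 2 (straight(4)): at (-2,-2), heading left
uniquely the one of 16 2-step routes that fits.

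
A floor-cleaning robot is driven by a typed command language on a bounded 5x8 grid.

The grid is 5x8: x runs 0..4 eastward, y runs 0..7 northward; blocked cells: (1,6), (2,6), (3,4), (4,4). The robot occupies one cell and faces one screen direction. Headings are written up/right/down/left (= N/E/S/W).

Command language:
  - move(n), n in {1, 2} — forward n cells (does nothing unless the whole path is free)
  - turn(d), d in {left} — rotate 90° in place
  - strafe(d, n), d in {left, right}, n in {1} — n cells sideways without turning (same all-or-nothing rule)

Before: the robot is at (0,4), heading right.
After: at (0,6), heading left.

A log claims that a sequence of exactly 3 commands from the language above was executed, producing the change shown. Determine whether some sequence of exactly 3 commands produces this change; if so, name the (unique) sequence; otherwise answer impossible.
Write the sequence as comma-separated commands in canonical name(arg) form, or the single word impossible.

key: cell and facing (now W) both changed — the 3 commands mix motion and turning
begin: at (0,4), heading right
1. turn(left) → at (0,4), heading up
2. move(2) → at (0,6), heading up
3. turn(left) → at (0,6), heading left
uniquely the one of 125 3-step routes that fits.

turn(left), move(2), turn(left)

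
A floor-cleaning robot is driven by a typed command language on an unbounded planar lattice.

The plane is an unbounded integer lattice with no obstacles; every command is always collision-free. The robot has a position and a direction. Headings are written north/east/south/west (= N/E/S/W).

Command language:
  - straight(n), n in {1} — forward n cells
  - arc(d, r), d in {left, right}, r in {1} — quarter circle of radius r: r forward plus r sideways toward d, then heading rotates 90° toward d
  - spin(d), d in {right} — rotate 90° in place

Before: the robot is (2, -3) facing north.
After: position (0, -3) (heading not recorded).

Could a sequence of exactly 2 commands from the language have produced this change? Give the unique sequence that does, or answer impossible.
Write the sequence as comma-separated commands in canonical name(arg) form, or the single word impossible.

start: (2, -3) facing north
step 1 (arc(left, 1)): (1, -2) facing west
step 2 (arc(left, 1)): (0, -3) facing south
no other 2-command option fits: unique.

arc(left, 1), arc(left, 1)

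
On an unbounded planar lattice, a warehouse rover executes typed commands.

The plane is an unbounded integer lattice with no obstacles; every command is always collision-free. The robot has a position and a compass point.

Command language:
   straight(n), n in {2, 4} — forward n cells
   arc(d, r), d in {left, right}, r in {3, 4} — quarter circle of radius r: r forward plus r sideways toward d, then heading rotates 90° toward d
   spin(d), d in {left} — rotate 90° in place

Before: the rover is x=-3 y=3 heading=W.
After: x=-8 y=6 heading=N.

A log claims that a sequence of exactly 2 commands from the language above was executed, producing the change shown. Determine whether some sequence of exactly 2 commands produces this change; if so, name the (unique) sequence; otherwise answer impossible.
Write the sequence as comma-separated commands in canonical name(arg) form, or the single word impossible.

key: running arc(right, 3) before straight(2) would end elsewhere — order is forced
from: x=-3 y=3 heading=W
step 1 (straight(2)): x=-5 y=3 heading=W
step 2 (arc(right, 3)): x=-8 y=6 heading=N
no rival 2-sequence matches.

straight(2), arc(right, 3)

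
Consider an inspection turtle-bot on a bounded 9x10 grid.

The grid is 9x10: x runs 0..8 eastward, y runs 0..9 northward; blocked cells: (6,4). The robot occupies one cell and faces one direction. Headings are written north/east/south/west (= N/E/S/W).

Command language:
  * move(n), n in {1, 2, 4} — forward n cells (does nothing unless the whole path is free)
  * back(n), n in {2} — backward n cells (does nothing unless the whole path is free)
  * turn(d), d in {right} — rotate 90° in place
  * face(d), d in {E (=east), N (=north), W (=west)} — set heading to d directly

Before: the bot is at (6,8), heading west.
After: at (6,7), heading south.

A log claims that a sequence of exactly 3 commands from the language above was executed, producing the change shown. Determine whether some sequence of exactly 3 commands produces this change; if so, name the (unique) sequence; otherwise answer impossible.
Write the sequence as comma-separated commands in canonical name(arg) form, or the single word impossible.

key: running move(1) before face(E) would end elsewhere — order is forced
begin: at (6,8), heading west
t=1 face(E) ⇒ at (6,8), heading east
t=2 turn(right) ⇒ at (6,8), heading south
t=3 move(1) ⇒ at (6,7), heading south
no other 3-command option fits: unique.

face(E), turn(right), move(1)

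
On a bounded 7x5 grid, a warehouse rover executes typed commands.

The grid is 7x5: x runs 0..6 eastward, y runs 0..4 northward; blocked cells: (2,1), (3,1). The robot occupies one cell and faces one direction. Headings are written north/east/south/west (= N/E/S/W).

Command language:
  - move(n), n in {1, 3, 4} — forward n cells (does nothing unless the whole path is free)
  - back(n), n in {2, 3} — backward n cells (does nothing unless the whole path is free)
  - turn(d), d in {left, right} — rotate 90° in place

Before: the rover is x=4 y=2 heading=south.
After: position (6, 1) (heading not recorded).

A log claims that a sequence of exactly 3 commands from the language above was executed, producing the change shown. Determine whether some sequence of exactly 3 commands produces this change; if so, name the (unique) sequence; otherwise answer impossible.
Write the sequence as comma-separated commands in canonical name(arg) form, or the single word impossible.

key: running back(2) before move(1) would end elsewhere — order is forced
begin: x=4 y=2 heading=south
step 1 (move(1)): x=4 y=1 heading=south
step 2 (turn(right)): x=4 y=1 heading=west
step 3 (back(2)): x=6 y=1 heading=west
uniquely the one of 343 3-step routes that fits.

move(1), turn(right), back(2)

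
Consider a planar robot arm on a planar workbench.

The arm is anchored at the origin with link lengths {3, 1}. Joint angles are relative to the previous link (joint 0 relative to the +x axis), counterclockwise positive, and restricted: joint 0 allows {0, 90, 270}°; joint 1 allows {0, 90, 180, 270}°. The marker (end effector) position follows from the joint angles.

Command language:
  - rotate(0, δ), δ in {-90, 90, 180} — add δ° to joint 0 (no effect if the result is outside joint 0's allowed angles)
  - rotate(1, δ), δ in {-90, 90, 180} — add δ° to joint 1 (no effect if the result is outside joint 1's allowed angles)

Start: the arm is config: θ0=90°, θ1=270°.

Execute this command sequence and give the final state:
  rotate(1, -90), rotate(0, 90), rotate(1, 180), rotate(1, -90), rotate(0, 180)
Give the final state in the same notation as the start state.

config: θ0=270°, θ1=270°

from: config: θ0=90°, θ1=270°
step 1 (rotate(1, -90)): config: θ0=90°, θ1=180°
step 2 (rotate(0, 90)): config: θ0=90°, θ1=180°
step 3 (rotate(1, 180)): config: θ0=90°, θ1=0°
step 4 (rotate(1, -90)): config: θ0=90°, θ1=270°
step 5 (rotate(0, 180)): config: θ0=270°, θ1=270°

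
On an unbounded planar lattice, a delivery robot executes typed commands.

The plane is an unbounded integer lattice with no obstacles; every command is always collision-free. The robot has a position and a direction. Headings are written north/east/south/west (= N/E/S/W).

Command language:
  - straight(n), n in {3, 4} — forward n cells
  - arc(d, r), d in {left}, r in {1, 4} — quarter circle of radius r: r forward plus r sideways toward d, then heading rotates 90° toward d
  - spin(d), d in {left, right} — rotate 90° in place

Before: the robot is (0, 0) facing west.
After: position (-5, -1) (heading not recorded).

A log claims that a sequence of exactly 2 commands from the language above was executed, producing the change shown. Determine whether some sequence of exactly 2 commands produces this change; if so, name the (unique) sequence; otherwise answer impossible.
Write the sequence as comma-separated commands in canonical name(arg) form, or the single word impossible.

straight(4), arc(left, 1)

key: running arc(left, 1) before straight(4) would end elsewhere — order is forced
initial: (0, 0) facing west
[1] after straight(4): (-4, 0) facing west
[2] after arc(left, 1): (-5, -1) facing south
all 36 alternatives checked — unique.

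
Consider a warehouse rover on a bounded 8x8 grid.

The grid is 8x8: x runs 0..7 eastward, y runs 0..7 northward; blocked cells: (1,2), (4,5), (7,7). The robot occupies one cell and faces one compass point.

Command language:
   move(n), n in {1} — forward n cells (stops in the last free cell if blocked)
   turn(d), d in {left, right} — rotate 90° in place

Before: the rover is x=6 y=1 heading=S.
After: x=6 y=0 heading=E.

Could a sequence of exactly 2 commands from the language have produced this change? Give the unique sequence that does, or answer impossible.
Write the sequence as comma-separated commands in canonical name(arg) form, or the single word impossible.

move(1), turn(left)

key: position moved to (6,0) AND the heading swung to E — translation plus rotation needed
start: x=6 y=1 heading=S
step 1 (move(1)): x=6 y=0 heading=S
step 2 (turn(left)): x=6 y=0 heading=E
all 9 alternatives checked — unique.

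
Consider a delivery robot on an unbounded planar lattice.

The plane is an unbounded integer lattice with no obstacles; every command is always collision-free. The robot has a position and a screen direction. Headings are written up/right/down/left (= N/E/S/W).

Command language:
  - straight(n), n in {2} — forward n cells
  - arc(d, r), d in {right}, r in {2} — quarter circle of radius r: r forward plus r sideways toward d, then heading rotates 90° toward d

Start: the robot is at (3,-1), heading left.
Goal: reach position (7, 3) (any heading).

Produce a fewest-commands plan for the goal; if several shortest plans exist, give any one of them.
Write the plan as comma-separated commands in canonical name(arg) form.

from: at (3,-1), heading left
1. arc(right, 2) → at (1,1), heading up
2. arc(right, 2) → at (3,3), heading right
3. straight(2) → at (5,3), heading right
4. straight(2) → at (7,3), heading right
no 3-step plan works, so 4 is optimal.

arc(right, 2), arc(right, 2), straight(2), straight(2)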